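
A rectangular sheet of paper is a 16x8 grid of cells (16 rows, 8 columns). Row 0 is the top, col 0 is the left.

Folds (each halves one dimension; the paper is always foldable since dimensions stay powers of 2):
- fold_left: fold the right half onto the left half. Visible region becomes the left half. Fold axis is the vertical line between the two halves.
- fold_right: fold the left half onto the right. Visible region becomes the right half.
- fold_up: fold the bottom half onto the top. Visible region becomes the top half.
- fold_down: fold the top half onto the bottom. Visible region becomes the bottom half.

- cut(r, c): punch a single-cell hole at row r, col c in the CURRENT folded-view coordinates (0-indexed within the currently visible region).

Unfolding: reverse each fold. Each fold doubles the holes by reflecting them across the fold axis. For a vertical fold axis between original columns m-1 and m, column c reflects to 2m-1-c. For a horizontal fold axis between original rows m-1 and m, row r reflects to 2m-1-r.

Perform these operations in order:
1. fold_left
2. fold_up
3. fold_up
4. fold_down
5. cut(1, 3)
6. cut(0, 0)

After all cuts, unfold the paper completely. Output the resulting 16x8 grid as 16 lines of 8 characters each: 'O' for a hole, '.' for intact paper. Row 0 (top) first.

Answer: ...OO...
O......O
O......O
...OO...
...OO...
O......O
O......O
...OO...
...OO...
O......O
O......O
...OO...
...OO...
O......O
O......O
...OO...

Derivation:
Op 1 fold_left: fold axis v@4; visible region now rows[0,16) x cols[0,4) = 16x4
Op 2 fold_up: fold axis h@8; visible region now rows[0,8) x cols[0,4) = 8x4
Op 3 fold_up: fold axis h@4; visible region now rows[0,4) x cols[0,4) = 4x4
Op 4 fold_down: fold axis h@2; visible region now rows[2,4) x cols[0,4) = 2x4
Op 5 cut(1, 3): punch at orig (3,3); cuts so far [(3, 3)]; region rows[2,4) x cols[0,4) = 2x4
Op 6 cut(0, 0): punch at orig (2,0); cuts so far [(2, 0), (3, 3)]; region rows[2,4) x cols[0,4) = 2x4
Unfold 1 (reflect across h@2): 4 holes -> [(0, 3), (1, 0), (2, 0), (3, 3)]
Unfold 2 (reflect across h@4): 8 holes -> [(0, 3), (1, 0), (2, 0), (3, 3), (4, 3), (5, 0), (6, 0), (7, 3)]
Unfold 3 (reflect across h@8): 16 holes -> [(0, 3), (1, 0), (2, 0), (3, 3), (4, 3), (5, 0), (6, 0), (7, 3), (8, 3), (9, 0), (10, 0), (11, 3), (12, 3), (13, 0), (14, 0), (15, 3)]
Unfold 4 (reflect across v@4): 32 holes -> [(0, 3), (0, 4), (1, 0), (1, 7), (2, 0), (2, 7), (3, 3), (3, 4), (4, 3), (4, 4), (5, 0), (5, 7), (6, 0), (6, 7), (7, 3), (7, 4), (8, 3), (8, 4), (9, 0), (9, 7), (10, 0), (10, 7), (11, 3), (11, 4), (12, 3), (12, 4), (13, 0), (13, 7), (14, 0), (14, 7), (15, 3), (15, 4)]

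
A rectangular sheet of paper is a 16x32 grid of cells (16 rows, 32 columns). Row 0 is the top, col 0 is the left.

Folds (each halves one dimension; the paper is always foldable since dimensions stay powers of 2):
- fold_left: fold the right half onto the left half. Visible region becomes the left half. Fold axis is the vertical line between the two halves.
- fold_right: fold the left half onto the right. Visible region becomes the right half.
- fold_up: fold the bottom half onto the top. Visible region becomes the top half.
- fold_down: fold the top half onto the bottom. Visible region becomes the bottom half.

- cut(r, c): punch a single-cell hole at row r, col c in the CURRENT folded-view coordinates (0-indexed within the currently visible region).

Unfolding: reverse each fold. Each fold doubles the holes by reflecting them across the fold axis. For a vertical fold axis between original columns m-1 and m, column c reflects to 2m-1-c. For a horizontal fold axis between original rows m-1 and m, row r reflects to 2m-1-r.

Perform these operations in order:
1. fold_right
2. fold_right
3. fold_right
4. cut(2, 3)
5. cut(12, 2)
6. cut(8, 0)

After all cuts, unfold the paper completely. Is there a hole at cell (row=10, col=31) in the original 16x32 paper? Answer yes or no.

Op 1 fold_right: fold axis v@16; visible region now rows[0,16) x cols[16,32) = 16x16
Op 2 fold_right: fold axis v@24; visible region now rows[0,16) x cols[24,32) = 16x8
Op 3 fold_right: fold axis v@28; visible region now rows[0,16) x cols[28,32) = 16x4
Op 4 cut(2, 3): punch at orig (2,31); cuts so far [(2, 31)]; region rows[0,16) x cols[28,32) = 16x4
Op 5 cut(12, 2): punch at orig (12,30); cuts so far [(2, 31), (12, 30)]; region rows[0,16) x cols[28,32) = 16x4
Op 6 cut(8, 0): punch at orig (8,28); cuts so far [(2, 31), (8, 28), (12, 30)]; region rows[0,16) x cols[28,32) = 16x4
Unfold 1 (reflect across v@28): 6 holes -> [(2, 24), (2, 31), (8, 27), (8, 28), (12, 25), (12, 30)]
Unfold 2 (reflect across v@24): 12 holes -> [(2, 16), (2, 23), (2, 24), (2, 31), (8, 19), (8, 20), (8, 27), (8, 28), (12, 17), (12, 22), (12, 25), (12, 30)]
Unfold 3 (reflect across v@16): 24 holes -> [(2, 0), (2, 7), (2, 8), (2, 15), (2, 16), (2, 23), (2, 24), (2, 31), (8, 3), (8, 4), (8, 11), (8, 12), (8, 19), (8, 20), (8, 27), (8, 28), (12, 1), (12, 6), (12, 9), (12, 14), (12, 17), (12, 22), (12, 25), (12, 30)]
Holes: [(2, 0), (2, 7), (2, 8), (2, 15), (2, 16), (2, 23), (2, 24), (2, 31), (8, 3), (8, 4), (8, 11), (8, 12), (8, 19), (8, 20), (8, 27), (8, 28), (12, 1), (12, 6), (12, 9), (12, 14), (12, 17), (12, 22), (12, 25), (12, 30)]

Answer: no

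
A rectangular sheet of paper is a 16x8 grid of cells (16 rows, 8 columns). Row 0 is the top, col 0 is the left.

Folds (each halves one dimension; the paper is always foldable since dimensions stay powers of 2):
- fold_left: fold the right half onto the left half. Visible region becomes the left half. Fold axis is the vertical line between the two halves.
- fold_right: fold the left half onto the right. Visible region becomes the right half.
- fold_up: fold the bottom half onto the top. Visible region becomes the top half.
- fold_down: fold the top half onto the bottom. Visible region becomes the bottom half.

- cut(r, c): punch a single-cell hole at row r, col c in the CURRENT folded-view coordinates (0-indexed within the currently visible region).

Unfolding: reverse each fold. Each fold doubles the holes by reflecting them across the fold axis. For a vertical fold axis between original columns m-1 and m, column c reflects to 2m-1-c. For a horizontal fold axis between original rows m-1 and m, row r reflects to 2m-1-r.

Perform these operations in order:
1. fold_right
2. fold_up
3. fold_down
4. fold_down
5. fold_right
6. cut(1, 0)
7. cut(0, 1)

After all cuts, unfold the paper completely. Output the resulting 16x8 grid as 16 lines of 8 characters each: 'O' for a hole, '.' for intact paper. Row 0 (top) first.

Op 1 fold_right: fold axis v@4; visible region now rows[0,16) x cols[4,8) = 16x4
Op 2 fold_up: fold axis h@8; visible region now rows[0,8) x cols[4,8) = 8x4
Op 3 fold_down: fold axis h@4; visible region now rows[4,8) x cols[4,8) = 4x4
Op 4 fold_down: fold axis h@6; visible region now rows[6,8) x cols[4,8) = 2x4
Op 5 fold_right: fold axis v@6; visible region now rows[6,8) x cols[6,8) = 2x2
Op 6 cut(1, 0): punch at orig (7,6); cuts so far [(7, 6)]; region rows[6,8) x cols[6,8) = 2x2
Op 7 cut(0, 1): punch at orig (6,7); cuts so far [(6, 7), (7, 6)]; region rows[6,8) x cols[6,8) = 2x2
Unfold 1 (reflect across v@6): 4 holes -> [(6, 4), (6, 7), (7, 5), (7, 6)]
Unfold 2 (reflect across h@6): 8 holes -> [(4, 5), (4, 6), (5, 4), (5, 7), (6, 4), (6, 7), (7, 5), (7, 6)]
Unfold 3 (reflect across h@4): 16 holes -> [(0, 5), (0, 6), (1, 4), (1, 7), (2, 4), (2, 7), (3, 5), (3, 6), (4, 5), (4, 6), (5, 4), (5, 7), (6, 4), (6, 7), (7, 5), (7, 6)]
Unfold 4 (reflect across h@8): 32 holes -> [(0, 5), (0, 6), (1, 4), (1, 7), (2, 4), (2, 7), (3, 5), (3, 6), (4, 5), (4, 6), (5, 4), (5, 7), (6, 4), (6, 7), (7, 5), (7, 6), (8, 5), (8, 6), (9, 4), (9, 7), (10, 4), (10, 7), (11, 5), (11, 6), (12, 5), (12, 6), (13, 4), (13, 7), (14, 4), (14, 7), (15, 5), (15, 6)]
Unfold 5 (reflect across v@4): 64 holes -> [(0, 1), (0, 2), (0, 5), (0, 6), (1, 0), (1, 3), (1, 4), (1, 7), (2, 0), (2, 3), (2, 4), (2, 7), (3, 1), (3, 2), (3, 5), (3, 6), (4, 1), (4, 2), (4, 5), (4, 6), (5, 0), (5, 3), (5, 4), (5, 7), (6, 0), (6, 3), (6, 4), (6, 7), (7, 1), (7, 2), (7, 5), (7, 6), (8, 1), (8, 2), (8, 5), (8, 6), (9, 0), (9, 3), (9, 4), (9, 7), (10, 0), (10, 3), (10, 4), (10, 7), (11, 1), (11, 2), (11, 5), (11, 6), (12, 1), (12, 2), (12, 5), (12, 6), (13, 0), (13, 3), (13, 4), (13, 7), (14, 0), (14, 3), (14, 4), (14, 7), (15, 1), (15, 2), (15, 5), (15, 6)]

Answer: .OO..OO.
O..OO..O
O..OO..O
.OO..OO.
.OO..OO.
O..OO..O
O..OO..O
.OO..OO.
.OO..OO.
O..OO..O
O..OO..O
.OO..OO.
.OO..OO.
O..OO..O
O..OO..O
.OO..OO.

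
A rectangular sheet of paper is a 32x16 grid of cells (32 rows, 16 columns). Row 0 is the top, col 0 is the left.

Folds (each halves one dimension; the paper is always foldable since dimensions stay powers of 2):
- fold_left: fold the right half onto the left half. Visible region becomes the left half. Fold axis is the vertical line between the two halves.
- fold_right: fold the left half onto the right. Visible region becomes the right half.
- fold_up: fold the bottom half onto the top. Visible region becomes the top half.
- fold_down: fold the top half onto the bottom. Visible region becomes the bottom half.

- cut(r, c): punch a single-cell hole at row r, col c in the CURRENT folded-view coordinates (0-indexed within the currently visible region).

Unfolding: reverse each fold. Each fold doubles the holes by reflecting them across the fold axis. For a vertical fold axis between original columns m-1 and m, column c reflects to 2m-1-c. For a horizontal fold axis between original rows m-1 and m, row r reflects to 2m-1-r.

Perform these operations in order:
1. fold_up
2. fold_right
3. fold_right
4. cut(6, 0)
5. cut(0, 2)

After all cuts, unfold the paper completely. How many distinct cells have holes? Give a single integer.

Op 1 fold_up: fold axis h@16; visible region now rows[0,16) x cols[0,16) = 16x16
Op 2 fold_right: fold axis v@8; visible region now rows[0,16) x cols[8,16) = 16x8
Op 3 fold_right: fold axis v@12; visible region now rows[0,16) x cols[12,16) = 16x4
Op 4 cut(6, 0): punch at orig (6,12); cuts so far [(6, 12)]; region rows[0,16) x cols[12,16) = 16x4
Op 5 cut(0, 2): punch at orig (0,14); cuts so far [(0, 14), (6, 12)]; region rows[0,16) x cols[12,16) = 16x4
Unfold 1 (reflect across v@12): 4 holes -> [(0, 9), (0, 14), (6, 11), (6, 12)]
Unfold 2 (reflect across v@8): 8 holes -> [(0, 1), (0, 6), (0, 9), (0, 14), (6, 3), (6, 4), (6, 11), (6, 12)]
Unfold 3 (reflect across h@16): 16 holes -> [(0, 1), (0, 6), (0, 9), (0, 14), (6, 3), (6, 4), (6, 11), (6, 12), (25, 3), (25, 4), (25, 11), (25, 12), (31, 1), (31, 6), (31, 9), (31, 14)]

Answer: 16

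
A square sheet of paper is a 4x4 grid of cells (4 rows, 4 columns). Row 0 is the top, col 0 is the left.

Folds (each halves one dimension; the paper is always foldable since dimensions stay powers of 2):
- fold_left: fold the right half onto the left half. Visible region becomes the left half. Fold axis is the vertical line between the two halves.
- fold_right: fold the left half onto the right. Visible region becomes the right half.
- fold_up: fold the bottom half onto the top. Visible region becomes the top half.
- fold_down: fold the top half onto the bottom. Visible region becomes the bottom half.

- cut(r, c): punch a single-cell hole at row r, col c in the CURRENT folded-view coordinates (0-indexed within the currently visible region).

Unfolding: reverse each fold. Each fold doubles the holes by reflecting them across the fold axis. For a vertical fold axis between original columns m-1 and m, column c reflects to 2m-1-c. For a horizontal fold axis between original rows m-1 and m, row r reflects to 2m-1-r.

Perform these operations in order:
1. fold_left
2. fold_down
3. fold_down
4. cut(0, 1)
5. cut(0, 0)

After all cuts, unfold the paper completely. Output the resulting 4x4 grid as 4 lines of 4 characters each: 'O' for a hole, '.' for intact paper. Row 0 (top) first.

Answer: OOOO
OOOO
OOOO
OOOO

Derivation:
Op 1 fold_left: fold axis v@2; visible region now rows[0,4) x cols[0,2) = 4x2
Op 2 fold_down: fold axis h@2; visible region now rows[2,4) x cols[0,2) = 2x2
Op 3 fold_down: fold axis h@3; visible region now rows[3,4) x cols[0,2) = 1x2
Op 4 cut(0, 1): punch at orig (3,1); cuts so far [(3, 1)]; region rows[3,4) x cols[0,2) = 1x2
Op 5 cut(0, 0): punch at orig (3,0); cuts so far [(3, 0), (3, 1)]; region rows[3,4) x cols[0,2) = 1x2
Unfold 1 (reflect across h@3): 4 holes -> [(2, 0), (2, 1), (3, 0), (3, 1)]
Unfold 2 (reflect across h@2): 8 holes -> [(0, 0), (0, 1), (1, 0), (1, 1), (2, 0), (2, 1), (3, 0), (3, 1)]
Unfold 3 (reflect across v@2): 16 holes -> [(0, 0), (0, 1), (0, 2), (0, 3), (1, 0), (1, 1), (1, 2), (1, 3), (2, 0), (2, 1), (2, 2), (2, 3), (3, 0), (3, 1), (3, 2), (3, 3)]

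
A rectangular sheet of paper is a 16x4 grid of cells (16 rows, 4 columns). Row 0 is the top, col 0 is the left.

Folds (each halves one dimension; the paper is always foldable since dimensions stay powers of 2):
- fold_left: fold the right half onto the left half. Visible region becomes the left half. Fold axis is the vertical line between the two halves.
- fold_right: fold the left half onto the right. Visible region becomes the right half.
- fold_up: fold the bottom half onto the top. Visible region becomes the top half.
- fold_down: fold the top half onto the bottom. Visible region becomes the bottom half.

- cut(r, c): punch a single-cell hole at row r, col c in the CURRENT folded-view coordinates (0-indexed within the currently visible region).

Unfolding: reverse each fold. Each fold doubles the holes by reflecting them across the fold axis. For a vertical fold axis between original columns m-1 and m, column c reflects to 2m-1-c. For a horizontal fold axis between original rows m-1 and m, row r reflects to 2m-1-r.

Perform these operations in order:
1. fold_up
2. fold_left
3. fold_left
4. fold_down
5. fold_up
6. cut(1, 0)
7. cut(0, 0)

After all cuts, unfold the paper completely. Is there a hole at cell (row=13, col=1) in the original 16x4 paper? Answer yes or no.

Answer: yes

Derivation:
Op 1 fold_up: fold axis h@8; visible region now rows[0,8) x cols[0,4) = 8x4
Op 2 fold_left: fold axis v@2; visible region now rows[0,8) x cols[0,2) = 8x2
Op 3 fold_left: fold axis v@1; visible region now rows[0,8) x cols[0,1) = 8x1
Op 4 fold_down: fold axis h@4; visible region now rows[4,8) x cols[0,1) = 4x1
Op 5 fold_up: fold axis h@6; visible region now rows[4,6) x cols[0,1) = 2x1
Op 6 cut(1, 0): punch at orig (5,0); cuts so far [(5, 0)]; region rows[4,6) x cols[0,1) = 2x1
Op 7 cut(0, 0): punch at orig (4,0); cuts so far [(4, 0), (5, 0)]; region rows[4,6) x cols[0,1) = 2x1
Unfold 1 (reflect across h@6): 4 holes -> [(4, 0), (5, 0), (6, 0), (7, 0)]
Unfold 2 (reflect across h@4): 8 holes -> [(0, 0), (1, 0), (2, 0), (3, 0), (4, 0), (5, 0), (6, 0), (7, 0)]
Unfold 3 (reflect across v@1): 16 holes -> [(0, 0), (0, 1), (1, 0), (1, 1), (2, 0), (2, 1), (3, 0), (3, 1), (4, 0), (4, 1), (5, 0), (5, 1), (6, 0), (6, 1), (7, 0), (7, 1)]
Unfold 4 (reflect across v@2): 32 holes -> [(0, 0), (0, 1), (0, 2), (0, 3), (1, 0), (1, 1), (1, 2), (1, 3), (2, 0), (2, 1), (2, 2), (2, 3), (3, 0), (3, 1), (3, 2), (3, 3), (4, 0), (4, 1), (4, 2), (4, 3), (5, 0), (5, 1), (5, 2), (5, 3), (6, 0), (6, 1), (6, 2), (6, 3), (7, 0), (7, 1), (7, 2), (7, 3)]
Unfold 5 (reflect across h@8): 64 holes -> [(0, 0), (0, 1), (0, 2), (0, 3), (1, 0), (1, 1), (1, 2), (1, 3), (2, 0), (2, 1), (2, 2), (2, 3), (3, 0), (3, 1), (3, 2), (3, 3), (4, 0), (4, 1), (4, 2), (4, 3), (5, 0), (5, 1), (5, 2), (5, 3), (6, 0), (6, 1), (6, 2), (6, 3), (7, 0), (7, 1), (7, 2), (7, 3), (8, 0), (8, 1), (8, 2), (8, 3), (9, 0), (9, 1), (9, 2), (9, 3), (10, 0), (10, 1), (10, 2), (10, 3), (11, 0), (11, 1), (11, 2), (11, 3), (12, 0), (12, 1), (12, 2), (12, 3), (13, 0), (13, 1), (13, 2), (13, 3), (14, 0), (14, 1), (14, 2), (14, 3), (15, 0), (15, 1), (15, 2), (15, 3)]
Holes: [(0, 0), (0, 1), (0, 2), (0, 3), (1, 0), (1, 1), (1, 2), (1, 3), (2, 0), (2, 1), (2, 2), (2, 3), (3, 0), (3, 1), (3, 2), (3, 3), (4, 0), (4, 1), (4, 2), (4, 3), (5, 0), (5, 1), (5, 2), (5, 3), (6, 0), (6, 1), (6, 2), (6, 3), (7, 0), (7, 1), (7, 2), (7, 3), (8, 0), (8, 1), (8, 2), (8, 3), (9, 0), (9, 1), (9, 2), (9, 3), (10, 0), (10, 1), (10, 2), (10, 3), (11, 0), (11, 1), (11, 2), (11, 3), (12, 0), (12, 1), (12, 2), (12, 3), (13, 0), (13, 1), (13, 2), (13, 3), (14, 0), (14, 1), (14, 2), (14, 3), (15, 0), (15, 1), (15, 2), (15, 3)]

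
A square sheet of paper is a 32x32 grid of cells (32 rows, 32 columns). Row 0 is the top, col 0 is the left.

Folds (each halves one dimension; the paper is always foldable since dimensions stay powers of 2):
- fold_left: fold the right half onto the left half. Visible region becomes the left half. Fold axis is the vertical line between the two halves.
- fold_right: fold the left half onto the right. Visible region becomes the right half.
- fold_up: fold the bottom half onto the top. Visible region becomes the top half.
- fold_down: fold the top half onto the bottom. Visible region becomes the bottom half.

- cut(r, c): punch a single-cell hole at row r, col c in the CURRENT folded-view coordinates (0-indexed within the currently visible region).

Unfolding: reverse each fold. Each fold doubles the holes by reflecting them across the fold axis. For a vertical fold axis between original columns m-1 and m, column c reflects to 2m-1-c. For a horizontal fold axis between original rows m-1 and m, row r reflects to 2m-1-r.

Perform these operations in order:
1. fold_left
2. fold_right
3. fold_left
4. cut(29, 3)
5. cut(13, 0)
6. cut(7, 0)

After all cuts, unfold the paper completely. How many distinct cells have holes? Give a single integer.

Answer: 24

Derivation:
Op 1 fold_left: fold axis v@16; visible region now rows[0,32) x cols[0,16) = 32x16
Op 2 fold_right: fold axis v@8; visible region now rows[0,32) x cols[8,16) = 32x8
Op 3 fold_left: fold axis v@12; visible region now rows[0,32) x cols[8,12) = 32x4
Op 4 cut(29, 3): punch at orig (29,11); cuts so far [(29, 11)]; region rows[0,32) x cols[8,12) = 32x4
Op 5 cut(13, 0): punch at orig (13,8); cuts so far [(13, 8), (29, 11)]; region rows[0,32) x cols[8,12) = 32x4
Op 6 cut(7, 0): punch at orig (7,8); cuts so far [(7, 8), (13, 8), (29, 11)]; region rows[0,32) x cols[8,12) = 32x4
Unfold 1 (reflect across v@12): 6 holes -> [(7, 8), (7, 15), (13, 8), (13, 15), (29, 11), (29, 12)]
Unfold 2 (reflect across v@8): 12 holes -> [(7, 0), (7, 7), (7, 8), (7, 15), (13, 0), (13, 7), (13, 8), (13, 15), (29, 3), (29, 4), (29, 11), (29, 12)]
Unfold 3 (reflect across v@16): 24 holes -> [(7, 0), (7, 7), (7, 8), (7, 15), (7, 16), (7, 23), (7, 24), (7, 31), (13, 0), (13, 7), (13, 8), (13, 15), (13, 16), (13, 23), (13, 24), (13, 31), (29, 3), (29, 4), (29, 11), (29, 12), (29, 19), (29, 20), (29, 27), (29, 28)]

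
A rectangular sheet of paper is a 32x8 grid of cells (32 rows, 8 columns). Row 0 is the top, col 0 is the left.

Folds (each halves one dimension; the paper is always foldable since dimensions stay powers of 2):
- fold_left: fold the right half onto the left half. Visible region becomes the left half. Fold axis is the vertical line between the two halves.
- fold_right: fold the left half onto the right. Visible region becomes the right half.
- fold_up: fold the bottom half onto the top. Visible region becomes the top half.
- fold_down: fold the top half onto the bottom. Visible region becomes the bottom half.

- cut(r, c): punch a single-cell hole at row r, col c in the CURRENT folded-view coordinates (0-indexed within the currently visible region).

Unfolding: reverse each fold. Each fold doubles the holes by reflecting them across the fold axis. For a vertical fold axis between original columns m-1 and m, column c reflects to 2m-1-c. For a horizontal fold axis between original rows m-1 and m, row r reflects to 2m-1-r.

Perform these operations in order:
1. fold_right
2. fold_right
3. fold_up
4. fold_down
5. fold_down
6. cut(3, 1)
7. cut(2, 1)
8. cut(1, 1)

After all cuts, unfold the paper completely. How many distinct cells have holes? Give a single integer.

Op 1 fold_right: fold axis v@4; visible region now rows[0,32) x cols[4,8) = 32x4
Op 2 fold_right: fold axis v@6; visible region now rows[0,32) x cols[6,8) = 32x2
Op 3 fold_up: fold axis h@16; visible region now rows[0,16) x cols[6,8) = 16x2
Op 4 fold_down: fold axis h@8; visible region now rows[8,16) x cols[6,8) = 8x2
Op 5 fold_down: fold axis h@12; visible region now rows[12,16) x cols[6,8) = 4x2
Op 6 cut(3, 1): punch at orig (15,7); cuts so far [(15, 7)]; region rows[12,16) x cols[6,8) = 4x2
Op 7 cut(2, 1): punch at orig (14,7); cuts so far [(14, 7), (15, 7)]; region rows[12,16) x cols[6,8) = 4x2
Op 8 cut(1, 1): punch at orig (13,7); cuts so far [(13, 7), (14, 7), (15, 7)]; region rows[12,16) x cols[6,8) = 4x2
Unfold 1 (reflect across h@12): 6 holes -> [(8, 7), (9, 7), (10, 7), (13, 7), (14, 7), (15, 7)]
Unfold 2 (reflect across h@8): 12 holes -> [(0, 7), (1, 7), (2, 7), (5, 7), (6, 7), (7, 7), (8, 7), (9, 7), (10, 7), (13, 7), (14, 7), (15, 7)]
Unfold 3 (reflect across h@16): 24 holes -> [(0, 7), (1, 7), (2, 7), (5, 7), (6, 7), (7, 7), (8, 7), (9, 7), (10, 7), (13, 7), (14, 7), (15, 7), (16, 7), (17, 7), (18, 7), (21, 7), (22, 7), (23, 7), (24, 7), (25, 7), (26, 7), (29, 7), (30, 7), (31, 7)]
Unfold 4 (reflect across v@6): 48 holes -> [(0, 4), (0, 7), (1, 4), (1, 7), (2, 4), (2, 7), (5, 4), (5, 7), (6, 4), (6, 7), (7, 4), (7, 7), (8, 4), (8, 7), (9, 4), (9, 7), (10, 4), (10, 7), (13, 4), (13, 7), (14, 4), (14, 7), (15, 4), (15, 7), (16, 4), (16, 7), (17, 4), (17, 7), (18, 4), (18, 7), (21, 4), (21, 7), (22, 4), (22, 7), (23, 4), (23, 7), (24, 4), (24, 7), (25, 4), (25, 7), (26, 4), (26, 7), (29, 4), (29, 7), (30, 4), (30, 7), (31, 4), (31, 7)]
Unfold 5 (reflect across v@4): 96 holes -> [(0, 0), (0, 3), (0, 4), (0, 7), (1, 0), (1, 3), (1, 4), (1, 7), (2, 0), (2, 3), (2, 4), (2, 7), (5, 0), (5, 3), (5, 4), (5, 7), (6, 0), (6, 3), (6, 4), (6, 7), (7, 0), (7, 3), (7, 4), (7, 7), (8, 0), (8, 3), (8, 4), (8, 7), (9, 0), (9, 3), (9, 4), (9, 7), (10, 0), (10, 3), (10, 4), (10, 7), (13, 0), (13, 3), (13, 4), (13, 7), (14, 0), (14, 3), (14, 4), (14, 7), (15, 0), (15, 3), (15, 4), (15, 7), (16, 0), (16, 3), (16, 4), (16, 7), (17, 0), (17, 3), (17, 4), (17, 7), (18, 0), (18, 3), (18, 4), (18, 7), (21, 0), (21, 3), (21, 4), (21, 7), (22, 0), (22, 3), (22, 4), (22, 7), (23, 0), (23, 3), (23, 4), (23, 7), (24, 0), (24, 3), (24, 4), (24, 7), (25, 0), (25, 3), (25, 4), (25, 7), (26, 0), (26, 3), (26, 4), (26, 7), (29, 0), (29, 3), (29, 4), (29, 7), (30, 0), (30, 3), (30, 4), (30, 7), (31, 0), (31, 3), (31, 4), (31, 7)]

Answer: 96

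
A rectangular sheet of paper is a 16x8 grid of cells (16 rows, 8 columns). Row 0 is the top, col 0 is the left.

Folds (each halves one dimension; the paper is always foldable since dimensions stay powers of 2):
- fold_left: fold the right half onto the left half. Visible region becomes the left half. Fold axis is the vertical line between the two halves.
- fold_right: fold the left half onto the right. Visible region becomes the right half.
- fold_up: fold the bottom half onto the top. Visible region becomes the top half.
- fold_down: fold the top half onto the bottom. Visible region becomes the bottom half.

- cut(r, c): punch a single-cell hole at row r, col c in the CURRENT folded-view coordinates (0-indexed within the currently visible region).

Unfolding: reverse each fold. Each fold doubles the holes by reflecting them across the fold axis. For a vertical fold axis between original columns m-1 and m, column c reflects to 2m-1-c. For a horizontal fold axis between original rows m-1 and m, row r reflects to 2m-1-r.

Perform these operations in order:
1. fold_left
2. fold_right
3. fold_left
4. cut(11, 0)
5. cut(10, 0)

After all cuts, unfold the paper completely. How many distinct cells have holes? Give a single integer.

Answer: 16

Derivation:
Op 1 fold_left: fold axis v@4; visible region now rows[0,16) x cols[0,4) = 16x4
Op 2 fold_right: fold axis v@2; visible region now rows[0,16) x cols[2,4) = 16x2
Op 3 fold_left: fold axis v@3; visible region now rows[0,16) x cols[2,3) = 16x1
Op 4 cut(11, 0): punch at orig (11,2); cuts so far [(11, 2)]; region rows[0,16) x cols[2,3) = 16x1
Op 5 cut(10, 0): punch at orig (10,2); cuts so far [(10, 2), (11, 2)]; region rows[0,16) x cols[2,3) = 16x1
Unfold 1 (reflect across v@3): 4 holes -> [(10, 2), (10, 3), (11, 2), (11, 3)]
Unfold 2 (reflect across v@2): 8 holes -> [(10, 0), (10, 1), (10, 2), (10, 3), (11, 0), (11, 1), (11, 2), (11, 3)]
Unfold 3 (reflect across v@4): 16 holes -> [(10, 0), (10, 1), (10, 2), (10, 3), (10, 4), (10, 5), (10, 6), (10, 7), (11, 0), (11, 1), (11, 2), (11, 3), (11, 4), (11, 5), (11, 6), (11, 7)]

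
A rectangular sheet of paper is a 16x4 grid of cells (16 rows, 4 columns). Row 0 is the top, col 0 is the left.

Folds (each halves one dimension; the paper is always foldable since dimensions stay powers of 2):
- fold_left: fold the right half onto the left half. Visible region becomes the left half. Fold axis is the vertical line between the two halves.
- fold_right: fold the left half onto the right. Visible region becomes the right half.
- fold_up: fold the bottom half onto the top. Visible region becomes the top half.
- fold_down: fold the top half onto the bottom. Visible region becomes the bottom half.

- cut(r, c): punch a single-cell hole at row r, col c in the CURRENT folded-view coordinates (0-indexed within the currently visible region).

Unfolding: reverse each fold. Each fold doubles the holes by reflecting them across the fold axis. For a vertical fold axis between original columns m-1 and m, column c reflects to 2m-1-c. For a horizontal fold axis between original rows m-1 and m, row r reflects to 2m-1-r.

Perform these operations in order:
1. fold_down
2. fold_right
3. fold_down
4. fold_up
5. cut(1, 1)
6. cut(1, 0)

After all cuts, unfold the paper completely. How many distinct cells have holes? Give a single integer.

Answer: 32

Derivation:
Op 1 fold_down: fold axis h@8; visible region now rows[8,16) x cols[0,4) = 8x4
Op 2 fold_right: fold axis v@2; visible region now rows[8,16) x cols[2,4) = 8x2
Op 3 fold_down: fold axis h@12; visible region now rows[12,16) x cols[2,4) = 4x2
Op 4 fold_up: fold axis h@14; visible region now rows[12,14) x cols[2,4) = 2x2
Op 5 cut(1, 1): punch at orig (13,3); cuts so far [(13, 3)]; region rows[12,14) x cols[2,4) = 2x2
Op 6 cut(1, 0): punch at orig (13,2); cuts so far [(13, 2), (13, 3)]; region rows[12,14) x cols[2,4) = 2x2
Unfold 1 (reflect across h@14): 4 holes -> [(13, 2), (13, 3), (14, 2), (14, 3)]
Unfold 2 (reflect across h@12): 8 holes -> [(9, 2), (9, 3), (10, 2), (10, 3), (13, 2), (13, 3), (14, 2), (14, 3)]
Unfold 3 (reflect across v@2): 16 holes -> [(9, 0), (9, 1), (9, 2), (9, 3), (10, 0), (10, 1), (10, 2), (10, 3), (13, 0), (13, 1), (13, 2), (13, 3), (14, 0), (14, 1), (14, 2), (14, 3)]
Unfold 4 (reflect across h@8): 32 holes -> [(1, 0), (1, 1), (1, 2), (1, 3), (2, 0), (2, 1), (2, 2), (2, 3), (5, 0), (5, 1), (5, 2), (5, 3), (6, 0), (6, 1), (6, 2), (6, 3), (9, 0), (9, 1), (9, 2), (9, 3), (10, 0), (10, 1), (10, 2), (10, 3), (13, 0), (13, 1), (13, 2), (13, 3), (14, 0), (14, 1), (14, 2), (14, 3)]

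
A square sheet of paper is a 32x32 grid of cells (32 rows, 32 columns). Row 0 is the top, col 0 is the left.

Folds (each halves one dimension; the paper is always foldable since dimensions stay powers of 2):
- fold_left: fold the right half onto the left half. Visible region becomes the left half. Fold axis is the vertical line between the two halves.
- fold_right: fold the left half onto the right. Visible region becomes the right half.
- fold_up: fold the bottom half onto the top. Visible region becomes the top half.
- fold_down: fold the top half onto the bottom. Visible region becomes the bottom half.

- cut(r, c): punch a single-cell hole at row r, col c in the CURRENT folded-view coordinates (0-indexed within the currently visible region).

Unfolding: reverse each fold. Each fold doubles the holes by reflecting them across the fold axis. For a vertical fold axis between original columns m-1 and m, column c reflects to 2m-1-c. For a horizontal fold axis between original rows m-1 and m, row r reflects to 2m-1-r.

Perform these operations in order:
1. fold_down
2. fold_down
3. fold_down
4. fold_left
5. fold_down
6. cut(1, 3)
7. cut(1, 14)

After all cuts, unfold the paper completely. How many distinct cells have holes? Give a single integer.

Op 1 fold_down: fold axis h@16; visible region now rows[16,32) x cols[0,32) = 16x32
Op 2 fold_down: fold axis h@24; visible region now rows[24,32) x cols[0,32) = 8x32
Op 3 fold_down: fold axis h@28; visible region now rows[28,32) x cols[0,32) = 4x32
Op 4 fold_left: fold axis v@16; visible region now rows[28,32) x cols[0,16) = 4x16
Op 5 fold_down: fold axis h@30; visible region now rows[30,32) x cols[0,16) = 2x16
Op 6 cut(1, 3): punch at orig (31,3); cuts so far [(31, 3)]; region rows[30,32) x cols[0,16) = 2x16
Op 7 cut(1, 14): punch at orig (31,14); cuts so far [(31, 3), (31, 14)]; region rows[30,32) x cols[0,16) = 2x16
Unfold 1 (reflect across h@30): 4 holes -> [(28, 3), (28, 14), (31, 3), (31, 14)]
Unfold 2 (reflect across v@16): 8 holes -> [(28, 3), (28, 14), (28, 17), (28, 28), (31, 3), (31, 14), (31, 17), (31, 28)]
Unfold 3 (reflect across h@28): 16 holes -> [(24, 3), (24, 14), (24, 17), (24, 28), (27, 3), (27, 14), (27, 17), (27, 28), (28, 3), (28, 14), (28, 17), (28, 28), (31, 3), (31, 14), (31, 17), (31, 28)]
Unfold 4 (reflect across h@24): 32 holes -> [(16, 3), (16, 14), (16, 17), (16, 28), (19, 3), (19, 14), (19, 17), (19, 28), (20, 3), (20, 14), (20, 17), (20, 28), (23, 3), (23, 14), (23, 17), (23, 28), (24, 3), (24, 14), (24, 17), (24, 28), (27, 3), (27, 14), (27, 17), (27, 28), (28, 3), (28, 14), (28, 17), (28, 28), (31, 3), (31, 14), (31, 17), (31, 28)]
Unfold 5 (reflect across h@16): 64 holes -> [(0, 3), (0, 14), (0, 17), (0, 28), (3, 3), (3, 14), (3, 17), (3, 28), (4, 3), (4, 14), (4, 17), (4, 28), (7, 3), (7, 14), (7, 17), (7, 28), (8, 3), (8, 14), (8, 17), (8, 28), (11, 3), (11, 14), (11, 17), (11, 28), (12, 3), (12, 14), (12, 17), (12, 28), (15, 3), (15, 14), (15, 17), (15, 28), (16, 3), (16, 14), (16, 17), (16, 28), (19, 3), (19, 14), (19, 17), (19, 28), (20, 3), (20, 14), (20, 17), (20, 28), (23, 3), (23, 14), (23, 17), (23, 28), (24, 3), (24, 14), (24, 17), (24, 28), (27, 3), (27, 14), (27, 17), (27, 28), (28, 3), (28, 14), (28, 17), (28, 28), (31, 3), (31, 14), (31, 17), (31, 28)]

Answer: 64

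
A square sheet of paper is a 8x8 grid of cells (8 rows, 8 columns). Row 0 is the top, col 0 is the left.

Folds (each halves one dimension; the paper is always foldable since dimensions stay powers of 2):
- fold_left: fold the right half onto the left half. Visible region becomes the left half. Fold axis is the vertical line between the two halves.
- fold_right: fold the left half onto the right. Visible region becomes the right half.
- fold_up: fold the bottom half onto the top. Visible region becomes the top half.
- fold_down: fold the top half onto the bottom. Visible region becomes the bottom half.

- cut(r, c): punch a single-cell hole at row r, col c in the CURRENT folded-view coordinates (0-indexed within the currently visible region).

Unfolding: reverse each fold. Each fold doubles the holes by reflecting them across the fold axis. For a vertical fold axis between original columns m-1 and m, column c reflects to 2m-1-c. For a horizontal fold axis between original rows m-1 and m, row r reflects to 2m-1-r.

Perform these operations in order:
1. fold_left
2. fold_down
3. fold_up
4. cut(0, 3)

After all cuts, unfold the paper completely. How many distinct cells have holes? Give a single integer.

Answer: 8

Derivation:
Op 1 fold_left: fold axis v@4; visible region now rows[0,8) x cols[0,4) = 8x4
Op 2 fold_down: fold axis h@4; visible region now rows[4,8) x cols[0,4) = 4x4
Op 3 fold_up: fold axis h@6; visible region now rows[4,6) x cols[0,4) = 2x4
Op 4 cut(0, 3): punch at orig (4,3); cuts so far [(4, 3)]; region rows[4,6) x cols[0,4) = 2x4
Unfold 1 (reflect across h@6): 2 holes -> [(4, 3), (7, 3)]
Unfold 2 (reflect across h@4): 4 holes -> [(0, 3), (3, 3), (4, 3), (7, 3)]
Unfold 3 (reflect across v@4): 8 holes -> [(0, 3), (0, 4), (3, 3), (3, 4), (4, 3), (4, 4), (7, 3), (7, 4)]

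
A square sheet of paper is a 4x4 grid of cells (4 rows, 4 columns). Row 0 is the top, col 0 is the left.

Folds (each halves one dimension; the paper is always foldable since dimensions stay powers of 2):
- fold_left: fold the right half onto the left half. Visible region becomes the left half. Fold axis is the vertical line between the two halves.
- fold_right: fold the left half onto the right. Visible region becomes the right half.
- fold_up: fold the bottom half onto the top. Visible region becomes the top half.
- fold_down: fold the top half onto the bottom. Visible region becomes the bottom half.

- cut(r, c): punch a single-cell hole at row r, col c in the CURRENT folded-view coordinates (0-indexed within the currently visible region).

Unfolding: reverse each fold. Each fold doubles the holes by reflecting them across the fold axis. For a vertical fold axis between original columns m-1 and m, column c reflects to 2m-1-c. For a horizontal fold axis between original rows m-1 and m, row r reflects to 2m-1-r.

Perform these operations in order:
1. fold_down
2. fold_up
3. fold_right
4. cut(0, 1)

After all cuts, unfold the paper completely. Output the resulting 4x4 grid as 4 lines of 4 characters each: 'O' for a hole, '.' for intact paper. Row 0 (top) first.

Op 1 fold_down: fold axis h@2; visible region now rows[2,4) x cols[0,4) = 2x4
Op 2 fold_up: fold axis h@3; visible region now rows[2,3) x cols[0,4) = 1x4
Op 3 fold_right: fold axis v@2; visible region now rows[2,3) x cols[2,4) = 1x2
Op 4 cut(0, 1): punch at orig (2,3); cuts so far [(2, 3)]; region rows[2,3) x cols[2,4) = 1x2
Unfold 1 (reflect across v@2): 2 holes -> [(2, 0), (2, 3)]
Unfold 2 (reflect across h@3): 4 holes -> [(2, 0), (2, 3), (3, 0), (3, 3)]
Unfold 3 (reflect across h@2): 8 holes -> [(0, 0), (0, 3), (1, 0), (1, 3), (2, 0), (2, 3), (3, 0), (3, 3)]

Answer: O..O
O..O
O..O
O..O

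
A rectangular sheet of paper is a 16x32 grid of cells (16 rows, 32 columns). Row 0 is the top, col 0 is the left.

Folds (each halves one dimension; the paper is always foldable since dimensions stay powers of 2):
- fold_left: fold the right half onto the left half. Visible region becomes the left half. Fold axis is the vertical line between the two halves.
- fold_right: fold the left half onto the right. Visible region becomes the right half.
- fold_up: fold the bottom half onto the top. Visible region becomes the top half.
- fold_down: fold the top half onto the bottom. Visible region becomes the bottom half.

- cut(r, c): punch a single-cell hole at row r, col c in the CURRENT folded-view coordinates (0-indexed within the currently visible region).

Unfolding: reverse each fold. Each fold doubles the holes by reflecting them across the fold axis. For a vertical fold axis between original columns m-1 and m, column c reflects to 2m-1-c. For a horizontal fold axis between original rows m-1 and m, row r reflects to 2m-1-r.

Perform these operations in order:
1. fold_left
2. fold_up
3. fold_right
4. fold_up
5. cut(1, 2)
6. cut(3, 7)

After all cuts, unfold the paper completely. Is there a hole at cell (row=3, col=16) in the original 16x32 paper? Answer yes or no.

Op 1 fold_left: fold axis v@16; visible region now rows[0,16) x cols[0,16) = 16x16
Op 2 fold_up: fold axis h@8; visible region now rows[0,8) x cols[0,16) = 8x16
Op 3 fold_right: fold axis v@8; visible region now rows[0,8) x cols[8,16) = 8x8
Op 4 fold_up: fold axis h@4; visible region now rows[0,4) x cols[8,16) = 4x8
Op 5 cut(1, 2): punch at orig (1,10); cuts so far [(1, 10)]; region rows[0,4) x cols[8,16) = 4x8
Op 6 cut(3, 7): punch at orig (3,15); cuts so far [(1, 10), (3, 15)]; region rows[0,4) x cols[8,16) = 4x8
Unfold 1 (reflect across h@4): 4 holes -> [(1, 10), (3, 15), (4, 15), (6, 10)]
Unfold 2 (reflect across v@8): 8 holes -> [(1, 5), (1, 10), (3, 0), (3, 15), (4, 0), (4, 15), (6, 5), (6, 10)]
Unfold 3 (reflect across h@8): 16 holes -> [(1, 5), (1, 10), (3, 0), (3, 15), (4, 0), (4, 15), (6, 5), (6, 10), (9, 5), (9, 10), (11, 0), (11, 15), (12, 0), (12, 15), (14, 5), (14, 10)]
Unfold 4 (reflect across v@16): 32 holes -> [(1, 5), (1, 10), (1, 21), (1, 26), (3, 0), (3, 15), (3, 16), (3, 31), (4, 0), (4, 15), (4, 16), (4, 31), (6, 5), (6, 10), (6, 21), (6, 26), (9, 5), (9, 10), (9, 21), (9, 26), (11, 0), (11, 15), (11, 16), (11, 31), (12, 0), (12, 15), (12, 16), (12, 31), (14, 5), (14, 10), (14, 21), (14, 26)]
Holes: [(1, 5), (1, 10), (1, 21), (1, 26), (3, 0), (3, 15), (3, 16), (3, 31), (4, 0), (4, 15), (4, 16), (4, 31), (6, 5), (6, 10), (6, 21), (6, 26), (9, 5), (9, 10), (9, 21), (9, 26), (11, 0), (11, 15), (11, 16), (11, 31), (12, 0), (12, 15), (12, 16), (12, 31), (14, 5), (14, 10), (14, 21), (14, 26)]

Answer: yes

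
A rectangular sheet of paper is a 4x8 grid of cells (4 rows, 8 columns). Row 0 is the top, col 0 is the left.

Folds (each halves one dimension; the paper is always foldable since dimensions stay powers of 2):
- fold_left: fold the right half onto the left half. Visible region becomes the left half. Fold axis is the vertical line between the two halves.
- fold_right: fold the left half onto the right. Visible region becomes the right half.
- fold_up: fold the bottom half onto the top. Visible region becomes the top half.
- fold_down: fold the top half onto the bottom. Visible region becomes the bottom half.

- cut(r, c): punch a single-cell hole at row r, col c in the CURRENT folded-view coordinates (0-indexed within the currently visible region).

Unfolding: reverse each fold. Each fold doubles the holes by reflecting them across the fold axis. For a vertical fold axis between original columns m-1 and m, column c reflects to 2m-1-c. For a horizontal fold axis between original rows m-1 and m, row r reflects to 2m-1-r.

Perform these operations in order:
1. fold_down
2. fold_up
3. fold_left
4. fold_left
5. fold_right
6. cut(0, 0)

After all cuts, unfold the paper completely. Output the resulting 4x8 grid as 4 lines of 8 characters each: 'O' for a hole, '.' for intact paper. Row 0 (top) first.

Answer: OOOOOOOO
OOOOOOOO
OOOOOOOO
OOOOOOOO

Derivation:
Op 1 fold_down: fold axis h@2; visible region now rows[2,4) x cols[0,8) = 2x8
Op 2 fold_up: fold axis h@3; visible region now rows[2,3) x cols[0,8) = 1x8
Op 3 fold_left: fold axis v@4; visible region now rows[2,3) x cols[0,4) = 1x4
Op 4 fold_left: fold axis v@2; visible region now rows[2,3) x cols[0,2) = 1x2
Op 5 fold_right: fold axis v@1; visible region now rows[2,3) x cols[1,2) = 1x1
Op 6 cut(0, 0): punch at orig (2,1); cuts so far [(2, 1)]; region rows[2,3) x cols[1,2) = 1x1
Unfold 1 (reflect across v@1): 2 holes -> [(2, 0), (2, 1)]
Unfold 2 (reflect across v@2): 4 holes -> [(2, 0), (2, 1), (2, 2), (2, 3)]
Unfold 3 (reflect across v@4): 8 holes -> [(2, 0), (2, 1), (2, 2), (2, 3), (2, 4), (2, 5), (2, 6), (2, 7)]
Unfold 4 (reflect across h@3): 16 holes -> [(2, 0), (2, 1), (2, 2), (2, 3), (2, 4), (2, 5), (2, 6), (2, 7), (3, 0), (3, 1), (3, 2), (3, 3), (3, 4), (3, 5), (3, 6), (3, 7)]
Unfold 5 (reflect across h@2): 32 holes -> [(0, 0), (0, 1), (0, 2), (0, 3), (0, 4), (0, 5), (0, 6), (0, 7), (1, 0), (1, 1), (1, 2), (1, 3), (1, 4), (1, 5), (1, 6), (1, 7), (2, 0), (2, 1), (2, 2), (2, 3), (2, 4), (2, 5), (2, 6), (2, 7), (3, 0), (3, 1), (3, 2), (3, 3), (3, 4), (3, 5), (3, 6), (3, 7)]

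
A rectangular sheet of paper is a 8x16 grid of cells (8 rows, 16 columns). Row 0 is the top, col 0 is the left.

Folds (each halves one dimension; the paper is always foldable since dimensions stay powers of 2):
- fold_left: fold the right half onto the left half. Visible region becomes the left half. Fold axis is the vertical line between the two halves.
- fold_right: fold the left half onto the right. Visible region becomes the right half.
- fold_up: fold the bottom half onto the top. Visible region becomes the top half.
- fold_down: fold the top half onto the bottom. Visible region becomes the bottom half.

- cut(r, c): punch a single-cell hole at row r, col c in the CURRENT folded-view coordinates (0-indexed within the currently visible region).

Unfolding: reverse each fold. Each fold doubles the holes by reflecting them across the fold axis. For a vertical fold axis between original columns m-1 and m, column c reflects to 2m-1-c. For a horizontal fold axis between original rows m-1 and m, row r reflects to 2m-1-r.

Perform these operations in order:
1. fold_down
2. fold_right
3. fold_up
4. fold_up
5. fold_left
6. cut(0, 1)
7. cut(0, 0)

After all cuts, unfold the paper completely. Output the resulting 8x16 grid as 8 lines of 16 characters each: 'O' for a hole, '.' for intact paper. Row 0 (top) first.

Op 1 fold_down: fold axis h@4; visible region now rows[4,8) x cols[0,16) = 4x16
Op 2 fold_right: fold axis v@8; visible region now rows[4,8) x cols[8,16) = 4x8
Op 3 fold_up: fold axis h@6; visible region now rows[4,6) x cols[8,16) = 2x8
Op 4 fold_up: fold axis h@5; visible region now rows[4,5) x cols[8,16) = 1x8
Op 5 fold_left: fold axis v@12; visible region now rows[4,5) x cols[8,12) = 1x4
Op 6 cut(0, 1): punch at orig (4,9); cuts so far [(4, 9)]; region rows[4,5) x cols[8,12) = 1x4
Op 7 cut(0, 0): punch at orig (4,8); cuts so far [(4, 8), (4, 9)]; region rows[4,5) x cols[8,12) = 1x4
Unfold 1 (reflect across v@12): 4 holes -> [(4, 8), (4, 9), (4, 14), (4, 15)]
Unfold 2 (reflect across h@5): 8 holes -> [(4, 8), (4, 9), (4, 14), (4, 15), (5, 8), (5, 9), (5, 14), (5, 15)]
Unfold 3 (reflect across h@6): 16 holes -> [(4, 8), (4, 9), (4, 14), (4, 15), (5, 8), (5, 9), (5, 14), (5, 15), (6, 8), (6, 9), (6, 14), (6, 15), (7, 8), (7, 9), (7, 14), (7, 15)]
Unfold 4 (reflect across v@8): 32 holes -> [(4, 0), (4, 1), (4, 6), (4, 7), (4, 8), (4, 9), (4, 14), (4, 15), (5, 0), (5, 1), (5, 6), (5, 7), (5, 8), (5, 9), (5, 14), (5, 15), (6, 0), (6, 1), (6, 6), (6, 7), (6, 8), (6, 9), (6, 14), (6, 15), (7, 0), (7, 1), (7, 6), (7, 7), (7, 8), (7, 9), (7, 14), (7, 15)]
Unfold 5 (reflect across h@4): 64 holes -> [(0, 0), (0, 1), (0, 6), (0, 7), (0, 8), (0, 9), (0, 14), (0, 15), (1, 0), (1, 1), (1, 6), (1, 7), (1, 8), (1, 9), (1, 14), (1, 15), (2, 0), (2, 1), (2, 6), (2, 7), (2, 8), (2, 9), (2, 14), (2, 15), (3, 0), (3, 1), (3, 6), (3, 7), (3, 8), (3, 9), (3, 14), (3, 15), (4, 0), (4, 1), (4, 6), (4, 7), (4, 8), (4, 9), (4, 14), (4, 15), (5, 0), (5, 1), (5, 6), (5, 7), (5, 8), (5, 9), (5, 14), (5, 15), (6, 0), (6, 1), (6, 6), (6, 7), (6, 8), (6, 9), (6, 14), (6, 15), (7, 0), (7, 1), (7, 6), (7, 7), (7, 8), (7, 9), (7, 14), (7, 15)]

Answer: OO....OOOO....OO
OO....OOOO....OO
OO....OOOO....OO
OO....OOOO....OO
OO....OOOO....OO
OO....OOOO....OO
OO....OOOO....OO
OO....OOOO....OO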